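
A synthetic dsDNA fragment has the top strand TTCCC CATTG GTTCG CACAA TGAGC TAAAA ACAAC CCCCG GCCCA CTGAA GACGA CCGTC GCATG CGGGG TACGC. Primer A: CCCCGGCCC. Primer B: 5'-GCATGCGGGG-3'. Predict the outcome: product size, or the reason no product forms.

Primer A (CCCCGGCCC) matches the top strand at positions 36–44 (3' end points downstream).
Primer B (GCATGCGGGG) also matches the top strand directly, at positions 61–70 — its reverse complement CCCCGCATGC is not present.
Both primers anneal to the bottom strand with 3' ends pointing the same way, so neither can prime synthesis back toward the other.

No product — both primers anneal to the same strand and extend in the same direction.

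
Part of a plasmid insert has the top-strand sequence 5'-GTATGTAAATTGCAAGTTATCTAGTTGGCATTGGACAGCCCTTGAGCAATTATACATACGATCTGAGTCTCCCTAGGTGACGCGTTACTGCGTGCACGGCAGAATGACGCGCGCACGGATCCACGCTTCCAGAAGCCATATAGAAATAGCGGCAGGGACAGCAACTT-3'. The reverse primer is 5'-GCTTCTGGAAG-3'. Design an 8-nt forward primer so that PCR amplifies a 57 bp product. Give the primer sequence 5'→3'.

5'-ACGCGTTA-3'

The reverse primer's reverse complement CTTCCAGAAGC matches the template at positions 126–136, so the product ends at position 136.
A 57 bp product then starts at position 136 − 57 + 1 = 80.
The forward primer is identical to the top strand there: ACGCGTTA.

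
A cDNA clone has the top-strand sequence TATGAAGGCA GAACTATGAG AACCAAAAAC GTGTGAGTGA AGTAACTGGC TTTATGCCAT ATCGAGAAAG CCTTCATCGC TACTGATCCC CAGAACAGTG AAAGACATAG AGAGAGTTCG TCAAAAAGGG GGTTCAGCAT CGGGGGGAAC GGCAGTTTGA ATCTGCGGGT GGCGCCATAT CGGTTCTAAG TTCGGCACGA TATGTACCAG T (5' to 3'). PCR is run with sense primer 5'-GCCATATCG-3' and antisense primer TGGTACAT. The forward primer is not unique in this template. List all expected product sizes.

The forward primer GCCATATCG matches the top strand at positions 56–64, 174–182.
The reverse primer's reverse complement is ATGTACCA, matching at positions 202–209.
Each forward site pairs with the reverse site to give a product ending at position 209: sizes 154, 36 bp.

154 bp, 36 bp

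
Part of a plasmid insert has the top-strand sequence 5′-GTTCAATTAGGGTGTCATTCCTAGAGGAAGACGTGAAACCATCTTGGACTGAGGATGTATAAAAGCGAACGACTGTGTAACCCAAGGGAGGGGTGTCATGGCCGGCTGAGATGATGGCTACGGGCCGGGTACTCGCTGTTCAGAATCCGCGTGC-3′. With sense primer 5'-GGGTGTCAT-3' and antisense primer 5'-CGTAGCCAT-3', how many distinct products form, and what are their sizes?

The forward primer GGGTGTCAT matches the top strand at positions 10–18, 91–99.
The reverse primer's reverse complement is ATGGCTACG, matching at positions 114–122.
Each forward site pairs with the reverse site to give a product ending at position 122: sizes 113, 32 bp.

Two products: 113 bp, 32 bp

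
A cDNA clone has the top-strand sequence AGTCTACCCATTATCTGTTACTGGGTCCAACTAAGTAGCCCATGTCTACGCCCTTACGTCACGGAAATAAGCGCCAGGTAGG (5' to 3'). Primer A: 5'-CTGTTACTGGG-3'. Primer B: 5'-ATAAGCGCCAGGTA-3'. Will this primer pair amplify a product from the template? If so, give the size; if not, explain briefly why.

No product — both primers anneal to the same strand and extend in the same direction.

Primer A (CTGTTACTGGG) matches the top strand at positions 15–25 (3' end points downstream).
Primer B (ATAAGCGCCAGGTA) also matches the top strand directly, at positions 67–80 — its reverse complement TACCTGGCGCTTAT is not present.
Both primers anneal to the bottom strand with 3' ends pointing the same way, so neither can prime synthesis back toward the other.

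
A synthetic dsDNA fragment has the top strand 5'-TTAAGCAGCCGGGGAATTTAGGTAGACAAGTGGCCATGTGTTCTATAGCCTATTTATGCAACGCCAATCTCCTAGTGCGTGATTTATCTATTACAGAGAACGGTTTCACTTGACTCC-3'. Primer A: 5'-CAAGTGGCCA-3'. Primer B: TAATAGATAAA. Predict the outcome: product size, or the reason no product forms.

Yes — a 67 bp product.

Primer A (CAAGTGGCCA) matches the top strand at positions 27–36; it acts as a forward primer.
Primer B's reverse complement is TTTATCTATTA, matching the top strand at positions 83–93; it acts as a reverse primer.
The 3' ends face each other across positions 27–93, giving a 67 bp product.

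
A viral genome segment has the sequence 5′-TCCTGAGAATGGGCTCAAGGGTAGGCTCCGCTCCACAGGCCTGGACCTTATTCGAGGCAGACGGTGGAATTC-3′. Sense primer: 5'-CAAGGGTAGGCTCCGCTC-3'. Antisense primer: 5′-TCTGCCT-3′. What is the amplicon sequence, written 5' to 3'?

5'-CAAGGGTAGGCTCCGCTCCACAGGCCTGGACCTTATTCGAGGCAGA-3'

The forward primer matches the template at positions 16–33.
Taking the reverse complement of TCTGCCT gives AGGCAGA, found at positions 55–61 on the template; the primer anneals here to the top strand with its 3' end pointing upstream.
The product is the template from position 16 through 61 (46 bp).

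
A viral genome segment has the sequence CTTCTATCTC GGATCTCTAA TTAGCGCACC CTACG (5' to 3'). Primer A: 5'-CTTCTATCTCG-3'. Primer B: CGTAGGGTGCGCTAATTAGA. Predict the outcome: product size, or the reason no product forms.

Primer A (CTTCTATCTCG) matches the top strand at positions 1–11; it acts as a forward primer.
Primer B's reverse complement is TCTAATTAGCGCACCCTACG, matching the top strand at positions 16–35; it acts as a reverse primer.
The 3' ends face each other across positions 1–35, giving a 35 bp product.

Yes — a 35 bp product.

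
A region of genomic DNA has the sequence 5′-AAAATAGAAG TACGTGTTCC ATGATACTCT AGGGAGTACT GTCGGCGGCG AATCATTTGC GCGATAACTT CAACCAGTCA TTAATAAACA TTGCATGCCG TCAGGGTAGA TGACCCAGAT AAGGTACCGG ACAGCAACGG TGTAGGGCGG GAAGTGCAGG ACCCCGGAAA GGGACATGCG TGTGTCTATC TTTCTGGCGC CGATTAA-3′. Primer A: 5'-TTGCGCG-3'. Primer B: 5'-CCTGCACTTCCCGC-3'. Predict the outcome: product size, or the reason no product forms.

Primer A (TTGCGCG) matches the top strand at positions 57–63; it acts as a forward primer.
Primer B's reverse complement is GCGGGAAGTGCAGG, matching the top strand at positions 147–160; it acts as a reverse primer.
The 3' ends face each other across positions 57–160, giving a 104 bp product.

Yes — a 104 bp product.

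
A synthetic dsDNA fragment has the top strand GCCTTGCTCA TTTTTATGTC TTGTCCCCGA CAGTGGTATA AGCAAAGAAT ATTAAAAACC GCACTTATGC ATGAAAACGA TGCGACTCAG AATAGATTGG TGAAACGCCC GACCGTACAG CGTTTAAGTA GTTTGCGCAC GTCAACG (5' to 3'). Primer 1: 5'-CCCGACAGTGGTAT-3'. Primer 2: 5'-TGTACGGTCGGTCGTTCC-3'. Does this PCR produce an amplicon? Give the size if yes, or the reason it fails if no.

No product — primer 2 has no binding site in the template.

Primer 2 (TGTACGGTCGGTCGTTCC) does not match the top strand, and its reverse complement GGAACGACCGACCGTACA does not match either.
With no annealing site for primer 2, no amplification occurs.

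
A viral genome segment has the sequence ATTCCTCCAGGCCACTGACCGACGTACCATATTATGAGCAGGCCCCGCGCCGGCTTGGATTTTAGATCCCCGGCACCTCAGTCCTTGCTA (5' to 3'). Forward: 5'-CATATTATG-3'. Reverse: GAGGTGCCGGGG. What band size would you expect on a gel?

Forward primer CATATTATG is found on the top strand at positions 28–36.
Taking the reverse complement of GAGGTGCCGGGG gives CCCCGGCACCTC, found at positions 68–79 on the template; the primer anneals here to the top strand with its 3' end pointing upstream.
The product runs from position 28 to position 79, so its length is 79 − 28 + 1 = 52 bp.

52 bp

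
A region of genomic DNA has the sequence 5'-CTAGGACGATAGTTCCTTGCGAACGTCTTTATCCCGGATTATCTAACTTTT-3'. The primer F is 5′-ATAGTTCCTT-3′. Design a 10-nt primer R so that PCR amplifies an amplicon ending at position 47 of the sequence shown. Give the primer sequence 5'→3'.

5'-GTTAGATAAT-3'

The forward primer binds at positions 9–18; the product's 3' end on the top strand is position 47.
The reverse primer anneals to the top strand over positions 38–47, i.e. to ATTATCTAAC.
Its sequence written 5'→3' is the reverse complement: GTTAGATAAT.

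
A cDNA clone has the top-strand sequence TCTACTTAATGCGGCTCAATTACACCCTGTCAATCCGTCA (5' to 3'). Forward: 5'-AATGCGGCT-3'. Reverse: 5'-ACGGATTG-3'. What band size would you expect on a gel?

Scanning the template, AATGCGGCT occurs at positions 8–16; this primer anneals to the bottom strand there with its 3' end pointing downstream.
Taking the reverse complement of ACGGATTG gives CAATCCGT, found at positions 31–38 on the template; the primer anneals here to the top strand with its 3' end pointing upstream.
Product length = (reverse-primer end) − (forward-primer start) + 1 = 38 − 8 + 1 = 31 bp.

31 bp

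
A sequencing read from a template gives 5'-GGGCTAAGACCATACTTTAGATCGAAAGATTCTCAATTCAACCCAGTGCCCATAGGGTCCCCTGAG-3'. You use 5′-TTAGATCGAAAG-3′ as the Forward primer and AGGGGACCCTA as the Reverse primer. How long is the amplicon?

47 bp

The forward primer matches the template at positions 17–28.
Reverse complement of the reverse primer: TAGGGTCCCCT. This occurs on the top strand at positions 53–63.
The product runs from position 17 to position 63, so its length is 63 − 17 + 1 = 47 bp.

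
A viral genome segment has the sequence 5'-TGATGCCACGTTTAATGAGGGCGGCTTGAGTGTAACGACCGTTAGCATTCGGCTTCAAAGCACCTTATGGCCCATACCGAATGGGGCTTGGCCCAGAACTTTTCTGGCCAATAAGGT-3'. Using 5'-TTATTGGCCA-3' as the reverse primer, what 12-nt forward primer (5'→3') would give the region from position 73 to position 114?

The reverse primer's reverse complement TGGCCAATAA matches the template at positions 105–114; the product starts at position 73.
The forward primer is identical to the top strand over positions 73–84: CATACCGAATGG.

5'-CATACCGAATGG-3'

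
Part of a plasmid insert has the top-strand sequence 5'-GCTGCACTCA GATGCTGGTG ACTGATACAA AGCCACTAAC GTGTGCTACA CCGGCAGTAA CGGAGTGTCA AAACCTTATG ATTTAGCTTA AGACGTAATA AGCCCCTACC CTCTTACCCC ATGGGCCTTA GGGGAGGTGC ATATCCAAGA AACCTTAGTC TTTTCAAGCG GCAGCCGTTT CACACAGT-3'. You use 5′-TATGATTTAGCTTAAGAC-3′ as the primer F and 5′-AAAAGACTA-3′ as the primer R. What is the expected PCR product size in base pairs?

The forward primer matches the template at positions 77–94.
The reverse primer's reverse complement is TAGTCTTTT, which matches the template at positions 156–164.
The product runs from position 77 to position 164, so its length is 164 − 77 + 1 = 88 bp.

88 bp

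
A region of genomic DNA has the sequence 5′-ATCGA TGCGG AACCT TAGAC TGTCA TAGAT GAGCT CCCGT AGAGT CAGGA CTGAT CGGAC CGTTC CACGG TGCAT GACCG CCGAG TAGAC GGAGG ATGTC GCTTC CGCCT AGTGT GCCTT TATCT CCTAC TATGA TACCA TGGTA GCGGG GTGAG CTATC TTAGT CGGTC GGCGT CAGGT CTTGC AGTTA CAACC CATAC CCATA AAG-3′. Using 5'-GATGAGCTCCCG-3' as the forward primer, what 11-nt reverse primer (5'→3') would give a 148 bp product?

5'-ACGCCGACCGA-3'

The forward primer binds at positions 28–39, so a 148 bp product ends at position 28 + 148 − 1 = 175.
The reverse primer anneals to the top strand over positions 165–175, i.e. to TCGGTCGGCGT.
Its sequence written 5'→3' is the reverse complement: ACGCCGACCGA.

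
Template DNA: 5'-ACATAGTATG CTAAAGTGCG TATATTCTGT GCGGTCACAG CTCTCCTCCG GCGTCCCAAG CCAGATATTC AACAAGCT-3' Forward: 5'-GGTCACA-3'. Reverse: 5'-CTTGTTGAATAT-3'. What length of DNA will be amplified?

Scanning the template, GGTCACA occurs at positions 33–39; this primer anneals to the bottom strand there with its 3' end pointing downstream.
The reverse primer's reverse complement is ATATTCAACAAG, which matches the template at positions 65–76.
Product length = (reverse-primer end) − (forward-primer start) + 1 = 76 − 33 + 1 = 44 bp.

44 bp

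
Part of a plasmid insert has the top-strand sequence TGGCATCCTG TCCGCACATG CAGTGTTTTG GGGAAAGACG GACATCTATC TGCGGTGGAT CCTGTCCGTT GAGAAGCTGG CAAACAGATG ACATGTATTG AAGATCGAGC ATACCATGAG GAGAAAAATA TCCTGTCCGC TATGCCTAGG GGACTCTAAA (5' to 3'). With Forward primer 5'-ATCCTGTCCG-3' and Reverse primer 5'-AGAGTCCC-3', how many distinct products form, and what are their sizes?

Three products: 153 bp, 99 bp, 28 bp

The forward primer ATCCTGTCCG matches the top strand at positions 5–14, 59–68, 130–139.
The reverse primer's reverse complement is GGGACTCT, matching at positions 150–157.
Each forward site pairs with the reverse site to give a product ending at position 157: sizes 153, 99, 28 bp.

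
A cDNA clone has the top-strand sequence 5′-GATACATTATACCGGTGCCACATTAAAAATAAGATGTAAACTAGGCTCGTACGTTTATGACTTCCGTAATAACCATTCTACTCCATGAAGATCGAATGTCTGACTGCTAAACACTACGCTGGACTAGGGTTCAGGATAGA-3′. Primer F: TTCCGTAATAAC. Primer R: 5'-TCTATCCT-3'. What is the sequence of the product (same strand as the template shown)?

Scanning the template, TTCCGTAATAAC occurs at positions 62–73; this primer anneals to the bottom strand there with its 3' end pointing downstream.
Reverse complement of the reverse primer: AGGATAGA. This occurs on the top strand at positions 133–140.
The product is the template from position 62 through 140 (79 bp).

5'-TTCCGTAATAACCATTCTACTCCATGAAGATCGAATGTCTGACTGCTAAACACTACGCTGGACTAGGGTTCAGGATAGA-3'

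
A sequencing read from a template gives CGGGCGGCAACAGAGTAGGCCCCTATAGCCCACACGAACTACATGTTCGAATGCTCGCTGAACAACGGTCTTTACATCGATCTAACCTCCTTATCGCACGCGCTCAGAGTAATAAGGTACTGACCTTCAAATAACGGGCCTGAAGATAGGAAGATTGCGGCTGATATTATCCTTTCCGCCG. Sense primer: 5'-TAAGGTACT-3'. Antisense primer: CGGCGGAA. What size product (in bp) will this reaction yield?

Scanning the template, TAAGGTACT occurs at positions 113–121; this primer anneals to the bottom strand there with its 3' end pointing downstream.
The reverse primer's reverse complement is TTCCGCCG, which matches the template at positions 174–181.
Product length = (reverse-primer end) − (forward-primer start) + 1 = 181 − 113 + 1 = 69 bp.

69 bp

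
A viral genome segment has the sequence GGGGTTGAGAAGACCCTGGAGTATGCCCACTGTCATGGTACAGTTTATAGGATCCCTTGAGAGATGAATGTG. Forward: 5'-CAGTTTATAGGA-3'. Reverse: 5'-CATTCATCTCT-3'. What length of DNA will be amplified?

30 bp

The forward primer matches the template at positions 41–52.
Taking the reverse complement of CATTCATCTCT gives AGAGATGAATG, found at positions 60–70 on the template; the primer anneals here to the top strand with its 3' end pointing upstream.
The product runs from position 41 to position 70, so its length is 70 − 41 + 1 = 30 bp.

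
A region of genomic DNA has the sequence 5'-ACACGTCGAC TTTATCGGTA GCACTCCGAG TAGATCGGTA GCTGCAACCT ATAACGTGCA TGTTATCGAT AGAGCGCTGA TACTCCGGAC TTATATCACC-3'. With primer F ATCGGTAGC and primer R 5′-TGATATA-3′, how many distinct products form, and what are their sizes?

Two products: 85 bp, 65 bp

The forward primer ATCGGTAGC matches the top strand at positions 14–22, 34–42.
The reverse primer's reverse complement is TATATCA, matching at positions 92–98.
Each forward site pairs with the reverse site to give a product ending at position 98: sizes 85, 65 bp.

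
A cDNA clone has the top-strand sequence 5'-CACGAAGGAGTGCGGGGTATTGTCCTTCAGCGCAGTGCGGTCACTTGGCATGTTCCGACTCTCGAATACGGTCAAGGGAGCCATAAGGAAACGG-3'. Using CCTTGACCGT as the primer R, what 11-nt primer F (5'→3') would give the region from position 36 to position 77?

The reverse primer's reverse complement ACGGTCAAGG matches the template at positions 68–77; the product starts at position 36.
The forward primer is identical to the top strand over positions 36–46: TGCGGTCACTT.

5'-TGCGGTCACTT-3'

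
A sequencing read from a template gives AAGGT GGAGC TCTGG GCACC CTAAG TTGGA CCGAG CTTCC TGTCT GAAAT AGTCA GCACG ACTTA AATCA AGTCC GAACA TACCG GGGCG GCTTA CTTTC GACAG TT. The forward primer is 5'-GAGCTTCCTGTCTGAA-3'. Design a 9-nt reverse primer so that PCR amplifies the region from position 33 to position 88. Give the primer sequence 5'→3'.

5'-CCCCGGTAT-3'

The product's 3' end on the top strand is position 88.
The reverse primer anneals to the top strand over positions 80–88, i.e. to ATACCGGGG.
Its sequence written 5'→3' is the reverse complement: CCCCGGTAT.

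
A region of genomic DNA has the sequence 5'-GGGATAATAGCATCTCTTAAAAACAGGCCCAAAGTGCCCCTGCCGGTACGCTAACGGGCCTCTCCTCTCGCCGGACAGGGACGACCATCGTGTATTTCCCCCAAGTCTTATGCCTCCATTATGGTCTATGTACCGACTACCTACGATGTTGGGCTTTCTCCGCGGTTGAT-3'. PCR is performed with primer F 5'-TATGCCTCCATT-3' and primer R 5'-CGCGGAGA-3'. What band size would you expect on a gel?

Forward primer TATGCCTCCATT is found on the top strand at positions 109–120.
The reverse primer's reverse complement is TCTCCGCG, which matches the template at positions 157–164.
Amplicon spans positions 109–164: 56 bp.

56 bp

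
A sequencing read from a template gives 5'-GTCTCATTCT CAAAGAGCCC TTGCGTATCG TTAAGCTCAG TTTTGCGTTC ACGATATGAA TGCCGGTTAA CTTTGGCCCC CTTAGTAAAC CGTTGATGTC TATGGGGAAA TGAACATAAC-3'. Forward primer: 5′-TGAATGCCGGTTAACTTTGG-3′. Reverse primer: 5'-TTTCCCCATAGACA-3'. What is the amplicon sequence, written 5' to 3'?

5'-TGAATGCCGGTTAACTTTGGCCCCCTTAGTAAACCGTTGATGTCTATGGGGAAA-3'

Forward primer TGAATGCCGGTTAACTTTGG is found on the top strand at positions 57–76.
Taking the reverse complement of TTTCCCCATAGACA gives TGTCTATGGGGAAA, found at positions 97–110 on the template; the primer anneals here to the top strand with its 3' end pointing upstream.
The product is the template from position 57 through 110 (54 bp).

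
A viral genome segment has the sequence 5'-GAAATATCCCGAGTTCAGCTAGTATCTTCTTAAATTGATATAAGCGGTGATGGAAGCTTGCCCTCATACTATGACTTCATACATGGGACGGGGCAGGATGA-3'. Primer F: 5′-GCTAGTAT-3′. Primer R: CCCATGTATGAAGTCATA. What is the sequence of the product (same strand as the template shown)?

5'-GCTAGTATCTTCTTAAATTGATATAAGCGGTGATGGAAGCTTGCCCTCATACTATGACTTCATACATGGG-3'

The forward primer matches the template at positions 18–25.
Reverse complement of the reverse primer: TATGACTTCATACATGGG. This occurs on the top strand at positions 70–87.
The product is the template from position 18 through 87 (70 bp).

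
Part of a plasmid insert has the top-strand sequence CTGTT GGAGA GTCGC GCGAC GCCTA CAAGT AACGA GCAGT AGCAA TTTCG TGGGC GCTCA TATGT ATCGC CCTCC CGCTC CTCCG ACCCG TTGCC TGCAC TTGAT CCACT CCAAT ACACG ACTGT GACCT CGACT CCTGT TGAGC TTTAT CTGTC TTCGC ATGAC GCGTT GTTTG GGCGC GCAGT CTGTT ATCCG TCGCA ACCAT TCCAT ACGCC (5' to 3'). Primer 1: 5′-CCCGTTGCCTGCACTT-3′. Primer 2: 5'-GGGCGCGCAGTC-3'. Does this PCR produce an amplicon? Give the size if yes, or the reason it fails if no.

No product — both primers anneal to the same strand and extend in the same direction.

Primer 1 (CCCGTTGCCTGCACTT) matches the top strand at positions 87–102 (3' end points downstream).
Primer 2 (GGGCGCGCAGTC) also matches the top strand directly, at positions 175–186 — its reverse complement GACTGCGCGCCC is not present.
Both primers anneal to the bottom strand with 3' ends pointing the same way, so neither can prime synthesis back toward the other.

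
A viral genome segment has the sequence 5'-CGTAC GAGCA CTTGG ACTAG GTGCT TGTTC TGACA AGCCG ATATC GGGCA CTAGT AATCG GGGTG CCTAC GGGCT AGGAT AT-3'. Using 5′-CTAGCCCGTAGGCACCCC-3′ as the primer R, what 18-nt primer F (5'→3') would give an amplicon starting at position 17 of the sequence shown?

The reverse primer's reverse complement GGGGTGCCTACGGGCTAG matches the template at positions 60–77; the product starts at position 17.
The forward primer is identical to the top strand over positions 17–34: CTAGGTGCTTGTTCTGAC.

5'-CTAGGTGCTTGTTCTGAC-3'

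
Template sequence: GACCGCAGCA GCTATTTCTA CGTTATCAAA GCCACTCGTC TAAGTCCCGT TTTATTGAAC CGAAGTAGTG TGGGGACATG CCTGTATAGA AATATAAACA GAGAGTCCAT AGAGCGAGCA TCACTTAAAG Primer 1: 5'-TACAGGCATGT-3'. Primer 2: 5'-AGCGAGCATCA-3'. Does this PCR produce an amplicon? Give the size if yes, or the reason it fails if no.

Primer 1 (TACAGGCATGT) has reverse complement ACATGCCTGTA, which matches the top strand at positions 76–86; primer 1 anneals to the top strand there with its 3' end pointing upstream toward position 76.
Primer 2 (AGCGAGCATCA) matches the top strand directly at positions 113–123; it anneals to the bottom strand with its 3' end pointing downstream toward position 123.
The 3' ends diverge (primer 1 extends toward position 1, primer 2 toward position 130), so the primers never converge on a shared product.

No product — the primers' 3' ends point away from each other.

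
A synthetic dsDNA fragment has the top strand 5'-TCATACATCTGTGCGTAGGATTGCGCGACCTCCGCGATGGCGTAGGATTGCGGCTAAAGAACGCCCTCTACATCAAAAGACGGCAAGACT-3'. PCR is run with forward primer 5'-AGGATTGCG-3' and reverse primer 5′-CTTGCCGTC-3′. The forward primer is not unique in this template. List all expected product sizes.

The forward primer AGGATTGCG matches the top strand at positions 17–25, 44–52.
The reverse primer's reverse complement is GACGGCAAG, matching at positions 79–87.
Each forward site pairs with the reverse site to give a product ending at position 87: sizes 71, 44 bp.

71 bp, 44 bp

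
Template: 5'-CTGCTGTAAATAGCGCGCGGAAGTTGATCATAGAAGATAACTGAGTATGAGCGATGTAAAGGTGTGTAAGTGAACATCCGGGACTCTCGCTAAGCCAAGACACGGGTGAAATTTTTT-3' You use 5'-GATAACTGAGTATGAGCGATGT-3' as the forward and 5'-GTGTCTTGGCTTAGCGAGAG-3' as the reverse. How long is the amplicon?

68 bp

The forward primer matches the template at positions 36–57.
Taking the reverse complement of GTGTCTTGGCTTAGCGAGAG gives CTCTCGCTAAGCCAAGACAC, found at positions 84–103 on the template; the primer anneals here to the top strand with its 3' end pointing upstream.
Amplicon spans positions 36–103: 68 bp.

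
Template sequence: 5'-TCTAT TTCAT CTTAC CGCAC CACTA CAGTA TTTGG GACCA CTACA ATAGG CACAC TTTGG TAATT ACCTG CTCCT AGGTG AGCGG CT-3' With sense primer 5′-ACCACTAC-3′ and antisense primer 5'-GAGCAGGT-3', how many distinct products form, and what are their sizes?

The forward primer ACCACTAC matches the top strand at positions 19–26, 37–44.
The reverse primer's reverse complement is ACCTGCTC, matching at positions 66–73.
Each forward site pairs with the reverse site to give a product ending at position 73: sizes 55, 37 bp.

Two products: 55 bp, 37 bp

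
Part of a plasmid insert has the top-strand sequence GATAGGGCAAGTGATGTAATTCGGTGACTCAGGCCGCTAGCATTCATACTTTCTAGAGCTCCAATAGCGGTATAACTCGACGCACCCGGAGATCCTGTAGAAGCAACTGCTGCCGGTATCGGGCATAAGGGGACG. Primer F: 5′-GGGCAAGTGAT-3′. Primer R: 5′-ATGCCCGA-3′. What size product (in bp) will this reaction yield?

122 bp

Scanning the template, GGGCAAGTGAT occurs at positions 5–15; this primer anneals to the bottom strand there with its 3' end pointing downstream.
The reverse primer's reverse complement is TCGGGCAT, which matches the template at positions 119–126.
Amplicon spans positions 5–126: 122 bp.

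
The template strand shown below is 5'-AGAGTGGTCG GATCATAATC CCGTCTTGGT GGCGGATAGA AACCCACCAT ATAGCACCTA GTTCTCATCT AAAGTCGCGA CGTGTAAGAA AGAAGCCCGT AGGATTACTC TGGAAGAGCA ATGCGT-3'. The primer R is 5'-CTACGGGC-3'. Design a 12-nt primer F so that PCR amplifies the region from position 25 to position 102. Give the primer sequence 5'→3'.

The reverse primer's reverse complement GCCCGTAG matches the template at positions 95–102; the product starts at position 25.
The forward primer is identical to the top strand over positions 25–36: CTTGGTGGCGGA.

5'-CTTGGTGGCGGA-3'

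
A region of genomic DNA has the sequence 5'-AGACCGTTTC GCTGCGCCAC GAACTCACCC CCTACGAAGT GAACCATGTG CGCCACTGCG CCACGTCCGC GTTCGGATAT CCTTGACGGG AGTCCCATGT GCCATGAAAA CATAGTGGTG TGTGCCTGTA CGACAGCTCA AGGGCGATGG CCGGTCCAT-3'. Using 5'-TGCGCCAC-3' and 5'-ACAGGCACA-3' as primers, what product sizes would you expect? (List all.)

117 bp, 81 bp, 73 bp

The forward primer TGCGCCAC matches the top strand at positions 13–20, 49–56, 57–64.
The reverse primer's reverse complement is TGTGCCTGT, matching at positions 121–129.
Each forward site pairs with the reverse site to give a product ending at position 129: sizes 117, 81, 73 bp.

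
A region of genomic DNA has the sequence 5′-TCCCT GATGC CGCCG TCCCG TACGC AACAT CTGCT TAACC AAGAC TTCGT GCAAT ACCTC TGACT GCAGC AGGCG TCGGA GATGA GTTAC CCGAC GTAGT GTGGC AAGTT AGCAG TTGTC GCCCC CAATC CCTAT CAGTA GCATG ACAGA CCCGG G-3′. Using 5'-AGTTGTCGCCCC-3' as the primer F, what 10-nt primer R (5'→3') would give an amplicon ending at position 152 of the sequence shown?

5'-GGTCTGTCAT-3'

The forward primer binds at positions 114–125; the product's 3' end on the top strand is position 152.
The reverse primer anneals to the top strand over positions 143–152, i.e. to ATGACAGACC.
Its sequence written 5'→3' is the reverse complement: GGTCTGTCAT.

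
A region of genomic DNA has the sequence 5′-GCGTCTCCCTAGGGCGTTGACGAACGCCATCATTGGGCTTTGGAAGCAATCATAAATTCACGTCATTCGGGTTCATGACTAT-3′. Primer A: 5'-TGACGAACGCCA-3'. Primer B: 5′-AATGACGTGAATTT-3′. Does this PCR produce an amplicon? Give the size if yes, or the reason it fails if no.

Primer A (TGACGAACGCCA) matches the top strand at positions 18–29; it acts as a forward primer.
Primer B's reverse complement is AAATTCACGTCATT, matching the top strand at positions 54–67; it acts as a reverse primer.
The 3' ends face each other across positions 18–67, giving a 50 bp product.

Yes — a 50 bp product.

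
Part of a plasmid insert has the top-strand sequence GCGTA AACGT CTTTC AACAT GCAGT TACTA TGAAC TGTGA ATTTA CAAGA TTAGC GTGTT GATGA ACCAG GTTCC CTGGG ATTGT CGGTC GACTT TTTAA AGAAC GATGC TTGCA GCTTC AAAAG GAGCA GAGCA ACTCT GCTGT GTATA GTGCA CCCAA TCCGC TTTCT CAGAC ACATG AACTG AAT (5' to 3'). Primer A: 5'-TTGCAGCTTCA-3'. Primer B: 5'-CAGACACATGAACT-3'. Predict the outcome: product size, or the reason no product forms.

Primer A (TTGCAGCTTCA) matches the top strand at positions 111–121 (3' end points downstream).
Primer B (CAGACACATGAACT) also matches the top strand directly, at positions 171–184 — its reverse complement AGTTCATGTGTCTG is not present.
Both primers anneal to the bottom strand with 3' ends pointing the same way, so neither can prime synthesis back toward the other.

No product — both primers anneal to the same strand and extend in the same direction.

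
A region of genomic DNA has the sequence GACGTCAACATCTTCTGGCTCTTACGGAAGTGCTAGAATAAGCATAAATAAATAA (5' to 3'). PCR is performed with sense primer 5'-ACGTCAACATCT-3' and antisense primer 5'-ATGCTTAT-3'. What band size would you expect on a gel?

Scanning the template, ACGTCAACATCT occurs at positions 2–13; this primer anneals to the bottom strand there with its 3' end pointing downstream.
The reverse primer's reverse complement is ATAAGCAT, which matches the template at positions 38–45.
The product runs from position 2 to position 45, so its length is 45 − 2 + 1 = 44 bp.

44 bp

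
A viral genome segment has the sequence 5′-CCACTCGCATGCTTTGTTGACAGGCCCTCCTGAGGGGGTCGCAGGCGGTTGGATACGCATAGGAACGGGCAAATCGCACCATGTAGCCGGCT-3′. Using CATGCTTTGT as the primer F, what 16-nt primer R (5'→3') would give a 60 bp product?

The forward primer binds at positions 8–17, so a 60 bp product ends at position 8 + 60 − 1 = 67.
The reverse primer anneals to the top strand over positions 52–67, i.e. to GATACGCATAGGAACG.
Its sequence written 5'→3' is the reverse complement: CGTTCCTATGCGTATC.

5'-CGTTCCTATGCGTATC-3'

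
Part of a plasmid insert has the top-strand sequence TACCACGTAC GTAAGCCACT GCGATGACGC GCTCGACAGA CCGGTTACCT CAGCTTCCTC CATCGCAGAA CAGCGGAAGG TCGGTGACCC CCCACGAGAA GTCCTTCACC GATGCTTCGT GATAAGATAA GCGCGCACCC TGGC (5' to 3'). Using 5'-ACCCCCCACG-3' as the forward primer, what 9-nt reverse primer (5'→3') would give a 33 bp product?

5'-CGAAGCATC-3'

The forward primer binds at positions 87–96, so a 33 bp product ends at position 87 + 33 − 1 = 119.
The reverse primer anneals to the top strand over positions 111–119, i.e. to GATGCTTCG.
Its sequence written 5'→3' is the reverse complement: CGAAGCATC.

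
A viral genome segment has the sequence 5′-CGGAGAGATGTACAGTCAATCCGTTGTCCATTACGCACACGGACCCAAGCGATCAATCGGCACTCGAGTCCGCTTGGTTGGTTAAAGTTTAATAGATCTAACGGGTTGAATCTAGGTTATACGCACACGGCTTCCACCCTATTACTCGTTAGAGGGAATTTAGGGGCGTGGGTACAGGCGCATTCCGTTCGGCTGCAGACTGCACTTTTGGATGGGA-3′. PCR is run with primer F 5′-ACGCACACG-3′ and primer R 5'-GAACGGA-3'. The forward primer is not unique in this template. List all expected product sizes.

The forward primer ACGCACACG matches the top strand at positions 33–41, 121–129.
The reverse primer's reverse complement is TCCGTTC, matching at positions 184–190.
Each forward site pairs with the reverse site to give a product ending at position 190: sizes 158, 70 bp.

158 bp, 70 bp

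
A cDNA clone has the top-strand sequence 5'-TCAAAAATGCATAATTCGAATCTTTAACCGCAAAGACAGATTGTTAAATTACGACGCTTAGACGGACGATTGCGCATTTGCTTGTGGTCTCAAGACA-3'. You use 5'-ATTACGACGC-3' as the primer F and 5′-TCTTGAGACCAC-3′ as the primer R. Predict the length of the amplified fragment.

48 bp

Scanning the template, ATTACGACGC occurs at positions 48–57; this primer anneals to the bottom strand there with its 3' end pointing downstream.
Taking the reverse complement of TCTTGAGACCAC gives GTGGTCTCAAGA, found at positions 84–95 on the template; the primer anneals here to the top strand with its 3' end pointing upstream.
Amplicon spans positions 48–95: 48 bp.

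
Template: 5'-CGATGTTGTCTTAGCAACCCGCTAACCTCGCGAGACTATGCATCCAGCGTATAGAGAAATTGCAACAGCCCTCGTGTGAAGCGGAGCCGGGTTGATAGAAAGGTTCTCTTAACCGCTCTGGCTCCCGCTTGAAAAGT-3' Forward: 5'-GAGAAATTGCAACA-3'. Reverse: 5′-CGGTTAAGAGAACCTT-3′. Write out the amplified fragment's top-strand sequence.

5'-GAGAAATTGCAACAGCCCTCGTGTGAAGCGGAGCCGGGTTGATAGAAAGGTTCTCTTAACCG-3'

The forward primer matches the template at positions 54–67.
Taking the reverse complement of CGGTTAAGAGAACCTT gives AAGGTTCTCTTAACCG, found at positions 100–115 on the template; the primer anneals here to the top strand with its 3' end pointing upstream.
The product is the template from position 54 through 115 (62 bp).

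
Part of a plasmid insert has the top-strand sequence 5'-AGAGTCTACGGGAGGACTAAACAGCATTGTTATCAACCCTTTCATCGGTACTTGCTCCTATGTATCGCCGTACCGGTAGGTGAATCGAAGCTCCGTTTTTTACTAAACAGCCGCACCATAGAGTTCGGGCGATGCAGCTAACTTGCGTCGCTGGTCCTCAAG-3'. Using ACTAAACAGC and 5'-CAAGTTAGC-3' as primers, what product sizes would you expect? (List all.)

The forward primer ACTAAACAGC matches the top strand at positions 16–25, 102–111.
The reverse primer's reverse complement is GCTAACTTG, matching at positions 137–145.
Each forward site pairs with the reverse site to give a product ending at position 145: sizes 130, 44 bp.

130 bp, 44 bp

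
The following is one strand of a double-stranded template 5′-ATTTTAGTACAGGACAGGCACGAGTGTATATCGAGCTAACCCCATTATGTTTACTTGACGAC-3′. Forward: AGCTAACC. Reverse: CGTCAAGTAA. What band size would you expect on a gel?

Scanning the template, AGCTAACC occurs at positions 34–41; this primer anneals to the bottom strand there with its 3' end pointing downstream.
The reverse primer's reverse complement is TTACTTGACG, which matches the template at positions 51–60.
Amplicon spans positions 34–60: 27 bp.

27 bp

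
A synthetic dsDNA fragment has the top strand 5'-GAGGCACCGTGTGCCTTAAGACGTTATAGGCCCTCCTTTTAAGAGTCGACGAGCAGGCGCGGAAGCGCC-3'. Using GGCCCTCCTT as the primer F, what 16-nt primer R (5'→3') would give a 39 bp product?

The forward primer binds at positions 29–38, so a 39 bp product ends at position 29 + 39 − 1 = 67.
The reverse primer anneals to the top strand over positions 52–67, i.e. to AGCAGGCGCGGAAGCG.
Its sequence written 5'→3' is the reverse complement: CGCTTCCGCGCCTGCT.

5'-CGCTTCCGCGCCTGCT-3'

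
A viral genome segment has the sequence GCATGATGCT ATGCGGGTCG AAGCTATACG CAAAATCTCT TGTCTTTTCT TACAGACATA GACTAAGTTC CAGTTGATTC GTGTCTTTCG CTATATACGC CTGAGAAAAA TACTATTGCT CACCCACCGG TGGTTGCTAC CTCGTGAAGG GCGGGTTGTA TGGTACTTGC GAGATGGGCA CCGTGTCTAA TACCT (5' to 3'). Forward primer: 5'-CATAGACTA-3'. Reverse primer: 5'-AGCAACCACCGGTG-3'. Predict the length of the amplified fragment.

82 bp

Forward primer CATAGACTA is found on the top strand at positions 57–65.
The reverse primer's reverse complement is CACCGGTGGTTGCT, which matches the template at positions 125–138.
Amplicon spans positions 57–138: 82 bp.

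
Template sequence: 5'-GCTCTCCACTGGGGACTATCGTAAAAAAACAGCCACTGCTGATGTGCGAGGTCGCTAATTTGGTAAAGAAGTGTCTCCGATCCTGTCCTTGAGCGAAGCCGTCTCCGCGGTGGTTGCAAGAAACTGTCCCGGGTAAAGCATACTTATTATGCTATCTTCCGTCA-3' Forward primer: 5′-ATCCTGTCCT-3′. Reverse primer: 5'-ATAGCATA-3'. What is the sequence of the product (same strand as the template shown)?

Scanning the template, ATCCTGTCCT occurs at positions 80–89; this primer anneals to the bottom strand there with its 3' end pointing downstream.
The reverse primer's reverse complement is TATGCTAT, which matches the template at positions 148–155.
The product is the template from position 80 through 155 (76 bp).

5'-ATCCTGTCCTTGAGCGAAGCCGTCTCCGCGGTGGTTGCAAGAAACTGTCCCGGGTAAAGCATACTTATTATGCTAT-3'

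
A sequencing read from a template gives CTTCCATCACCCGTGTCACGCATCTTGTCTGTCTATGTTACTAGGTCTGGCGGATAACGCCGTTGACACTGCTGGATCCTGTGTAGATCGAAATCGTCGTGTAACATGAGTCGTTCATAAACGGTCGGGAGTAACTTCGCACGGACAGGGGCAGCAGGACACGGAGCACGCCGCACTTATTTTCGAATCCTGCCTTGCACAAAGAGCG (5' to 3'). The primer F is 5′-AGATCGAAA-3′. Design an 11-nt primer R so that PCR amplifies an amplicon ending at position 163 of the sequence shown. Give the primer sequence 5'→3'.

The forward primer binds at positions 85–93; the product's 3' end on the top strand is position 163.
The reverse primer anneals to the top strand over positions 153–163, i.e. to AGCAGGACACG.
Its sequence written 5'→3' is the reverse complement: CGTGTCCTGCT.

5'-CGTGTCCTGCT-3'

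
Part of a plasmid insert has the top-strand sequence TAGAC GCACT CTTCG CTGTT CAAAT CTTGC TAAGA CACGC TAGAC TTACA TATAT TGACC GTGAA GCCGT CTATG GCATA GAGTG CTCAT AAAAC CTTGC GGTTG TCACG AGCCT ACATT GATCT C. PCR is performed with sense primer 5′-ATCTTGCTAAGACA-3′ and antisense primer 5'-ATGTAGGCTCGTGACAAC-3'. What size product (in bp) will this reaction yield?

Forward primer ATCTTGCTAAGACA is found on the top strand at positions 24–37.
Taking the reverse complement of ATGTAGGCTCGTGACAAC gives GTTGTCACGAGCCTACAT, found at positions 102–119 on the template; the primer anneals here to the top strand with its 3' end pointing upstream.
Amplicon spans positions 24–119: 96 bp.

96 bp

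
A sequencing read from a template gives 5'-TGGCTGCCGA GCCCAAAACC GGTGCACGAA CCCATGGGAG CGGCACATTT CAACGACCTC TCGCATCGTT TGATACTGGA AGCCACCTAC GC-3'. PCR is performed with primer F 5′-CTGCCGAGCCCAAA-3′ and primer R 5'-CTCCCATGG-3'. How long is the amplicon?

Scanning the template, CTGCCGAGCCCAAA occurs at positions 4–17; this primer anneals to the bottom strand there with its 3' end pointing downstream.
Taking the reverse complement of CTCCCATGG gives CCATGGGAG, found at positions 32–40 on the template; the primer anneals here to the top strand with its 3' end pointing upstream.
Product length = (reverse-primer end) − (forward-primer start) + 1 = 40 − 4 + 1 = 37 bp.

37 bp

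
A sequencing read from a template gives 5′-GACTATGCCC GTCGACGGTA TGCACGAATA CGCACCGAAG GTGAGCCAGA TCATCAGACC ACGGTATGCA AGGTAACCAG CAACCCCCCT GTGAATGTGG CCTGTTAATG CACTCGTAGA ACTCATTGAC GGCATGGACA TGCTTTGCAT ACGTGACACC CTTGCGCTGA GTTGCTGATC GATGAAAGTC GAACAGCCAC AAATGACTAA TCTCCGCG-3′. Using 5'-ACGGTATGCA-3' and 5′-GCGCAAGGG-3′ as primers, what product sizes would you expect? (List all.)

The forward primer ACGGTATGCA matches the top strand at positions 15–24, 61–70.
The reverse primer's reverse complement is CCCTTGCGC, matching at positions 159–167.
Each forward site pairs with the reverse site to give a product ending at position 167: sizes 153, 107 bp.

153 bp, 107 bp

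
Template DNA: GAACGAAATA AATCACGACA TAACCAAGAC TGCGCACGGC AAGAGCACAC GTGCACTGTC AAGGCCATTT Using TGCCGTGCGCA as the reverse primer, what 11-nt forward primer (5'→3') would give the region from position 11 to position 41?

The reverse primer's reverse complement TGCGCACGGCA matches the template at positions 31–41; the product starts at position 11.
The forward primer is identical to the top strand over positions 11–21: AATCACGACAT.

5'-AATCACGACAT-3'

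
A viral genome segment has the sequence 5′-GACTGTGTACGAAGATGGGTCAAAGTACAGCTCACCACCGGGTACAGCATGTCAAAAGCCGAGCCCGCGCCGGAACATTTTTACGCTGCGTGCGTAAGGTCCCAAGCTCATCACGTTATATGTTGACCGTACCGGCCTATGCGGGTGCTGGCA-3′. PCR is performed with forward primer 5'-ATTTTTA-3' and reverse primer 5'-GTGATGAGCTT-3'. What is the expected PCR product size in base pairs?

38 bp

Scanning the template, ATTTTTA occurs at positions 77–83; this primer anneals to the bottom strand there with its 3' end pointing downstream.
Taking the reverse complement of GTGATGAGCTT gives AAGCTCATCAC, found at positions 104–114 on the template; the primer anneals here to the top strand with its 3' end pointing upstream.
Amplicon spans positions 77–114: 38 bp.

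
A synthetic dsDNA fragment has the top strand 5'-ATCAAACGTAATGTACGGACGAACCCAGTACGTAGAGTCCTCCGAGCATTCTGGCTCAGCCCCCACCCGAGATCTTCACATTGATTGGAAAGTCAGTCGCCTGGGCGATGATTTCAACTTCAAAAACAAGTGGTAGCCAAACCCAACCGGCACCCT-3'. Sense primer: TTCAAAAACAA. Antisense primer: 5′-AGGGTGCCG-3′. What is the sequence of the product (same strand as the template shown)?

Scanning the template, TTCAAAAACAA occurs at positions 119–129; this primer anneals to the bottom strand there with its 3' end pointing downstream.
Reverse complement of the reverse primer: CGGCACCCT. This occurs on the top strand at positions 148–156.
The product is the template from position 119 through 156 (38 bp).

5'-TTCAAAAACAAGTGGTAGCCAAACCCAACCGGCACCCT-3'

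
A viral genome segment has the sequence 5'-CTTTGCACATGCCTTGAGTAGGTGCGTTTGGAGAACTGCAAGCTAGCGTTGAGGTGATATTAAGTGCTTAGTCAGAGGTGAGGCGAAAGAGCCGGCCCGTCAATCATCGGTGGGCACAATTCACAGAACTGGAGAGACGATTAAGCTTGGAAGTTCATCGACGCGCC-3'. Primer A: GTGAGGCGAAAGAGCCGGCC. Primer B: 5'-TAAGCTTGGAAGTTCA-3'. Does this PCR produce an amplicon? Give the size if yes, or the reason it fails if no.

Primer A (GTGAGGCGAAAGAGCCGGCC) matches the top strand at positions 78–97 (3' end points downstream).
Primer B (TAAGCTTGGAAGTTCA) also matches the top strand directly, at positions 142–157 — its reverse complement TGAACTTCCAAGCTTA is not present.
Both primers anneal to the bottom strand with 3' ends pointing the same way, so neither can prime synthesis back toward the other.

No product — both primers anneal to the same strand and extend in the same direction.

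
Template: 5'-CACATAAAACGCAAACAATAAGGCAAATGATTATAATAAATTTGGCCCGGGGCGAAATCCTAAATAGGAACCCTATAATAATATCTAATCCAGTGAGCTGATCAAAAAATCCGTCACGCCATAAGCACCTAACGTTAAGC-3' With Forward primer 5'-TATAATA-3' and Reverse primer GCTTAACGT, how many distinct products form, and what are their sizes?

The forward primer TATAATA matches the top strand at positions 32–38, 74–80.
The reverse primer's reverse complement is ACGTTAAGC, matching at positions 132–140.
Each forward site pairs with the reverse site to give a product ending at position 140: sizes 109, 67 bp.

Two products: 109 bp, 67 bp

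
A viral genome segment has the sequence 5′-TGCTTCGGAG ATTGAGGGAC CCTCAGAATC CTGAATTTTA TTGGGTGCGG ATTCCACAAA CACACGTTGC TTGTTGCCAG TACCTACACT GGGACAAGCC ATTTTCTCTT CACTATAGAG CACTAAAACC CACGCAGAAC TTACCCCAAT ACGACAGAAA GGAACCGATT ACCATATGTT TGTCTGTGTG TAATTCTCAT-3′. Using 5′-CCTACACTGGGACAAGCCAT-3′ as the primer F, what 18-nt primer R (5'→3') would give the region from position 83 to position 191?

5'-ACACACAGACAAACATAT-3'

The product's 3' end on the top strand is position 191.
The reverse primer anneals to the top strand over positions 174–191, i.e. to ATATGTTTGTCTGTGTGT.
Its sequence written 5'→3' is the reverse complement: ACACACAGACAAACATAT.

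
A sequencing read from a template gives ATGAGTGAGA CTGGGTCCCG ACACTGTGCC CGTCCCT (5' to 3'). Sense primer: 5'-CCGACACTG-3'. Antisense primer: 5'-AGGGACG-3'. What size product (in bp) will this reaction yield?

Forward primer CCGACACTG is found on the top strand at positions 18–26.
The reverse primer's reverse complement is CGTCCCT, which matches the template at positions 31–37.
Product length = (reverse-primer end) − (forward-primer start) + 1 = 37 − 18 + 1 = 20 bp.

20 bp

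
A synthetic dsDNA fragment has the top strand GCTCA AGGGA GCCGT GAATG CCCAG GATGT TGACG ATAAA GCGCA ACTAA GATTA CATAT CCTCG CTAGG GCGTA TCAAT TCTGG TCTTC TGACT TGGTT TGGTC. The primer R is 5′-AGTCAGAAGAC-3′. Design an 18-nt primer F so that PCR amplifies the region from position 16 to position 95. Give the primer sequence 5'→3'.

The reverse primer's reverse complement GTCTTCTGACT matches the template at positions 85–95; the product starts at position 16.
The forward primer is identical to the top strand over positions 16–33: GAATGCCCAGGATGTTGA.

5'-GAATGCCCAGGATGTTGA-3'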